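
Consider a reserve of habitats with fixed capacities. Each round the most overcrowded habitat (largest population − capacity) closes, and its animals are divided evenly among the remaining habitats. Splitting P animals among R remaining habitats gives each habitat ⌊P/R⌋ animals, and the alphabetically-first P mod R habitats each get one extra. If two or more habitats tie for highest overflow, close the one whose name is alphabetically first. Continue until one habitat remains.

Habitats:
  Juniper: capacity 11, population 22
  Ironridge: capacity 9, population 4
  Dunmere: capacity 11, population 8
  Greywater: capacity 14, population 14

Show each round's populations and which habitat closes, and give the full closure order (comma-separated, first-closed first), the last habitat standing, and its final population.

Closure order: Juniper, Greywater, Dunmere
Last habitat: Ironridge with 48 animals

Round 1: Dunmere=8 Greywater=14 Ironridge=4 Juniper=22 → close Juniper (overflow 11)
  22÷3 = 7 each, +1 to first 1
Round 2: Dunmere=16 Greywater=21 Ironridge=11 → close Greywater (overflow 7)
  21÷2 = 10 each, +1 to first 1
Round 3: Dunmere=27 Ironridge=21 → close Dunmere (overflow 16)
  27÷1 = 27 each, +1 to first 0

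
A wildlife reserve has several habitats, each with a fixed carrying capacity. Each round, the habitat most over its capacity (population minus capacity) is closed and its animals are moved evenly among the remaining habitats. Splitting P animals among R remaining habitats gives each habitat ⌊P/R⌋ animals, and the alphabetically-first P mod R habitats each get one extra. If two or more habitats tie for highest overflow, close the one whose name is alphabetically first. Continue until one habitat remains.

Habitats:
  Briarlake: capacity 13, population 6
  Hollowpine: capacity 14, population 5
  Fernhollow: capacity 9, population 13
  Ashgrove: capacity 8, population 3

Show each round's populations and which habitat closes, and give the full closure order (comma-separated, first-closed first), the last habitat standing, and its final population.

Closure order: Fernhollow, Ashgrove, Briarlake
Last habitat: Hollowpine with 27 animals

Round 1: Ashgrove=3 Briarlake=6 Fernhollow=13 Hollowpine=5 → close Fernhollow (overflow 4)
  13÷3 = 4 each, +1 to first 1
Round 2: Ashgrove=8 Briarlake=10 Hollowpine=9 → close Ashgrove (overflow 0)
  8÷2 = 4 each, +1 to first 0
Round 3: Briarlake=14 Hollowpine=13 → close Briarlake (overflow 1)
  14÷1 = 14 each, +1 to first 0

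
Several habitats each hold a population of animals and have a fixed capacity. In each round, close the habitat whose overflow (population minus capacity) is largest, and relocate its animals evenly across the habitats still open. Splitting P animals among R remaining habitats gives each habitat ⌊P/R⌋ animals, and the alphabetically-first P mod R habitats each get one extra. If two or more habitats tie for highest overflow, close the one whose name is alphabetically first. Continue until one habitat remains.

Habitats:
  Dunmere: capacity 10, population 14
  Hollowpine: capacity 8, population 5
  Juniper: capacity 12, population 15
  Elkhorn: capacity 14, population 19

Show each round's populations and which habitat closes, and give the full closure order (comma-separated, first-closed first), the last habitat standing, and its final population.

Closure order: Elkhorn, Dunmere, Juniper
Last habitat: Hollowpine with 53 animals

Round 1: Dunmere=14 Elkhorn=19 Hollowpine=5 Juniper=15 → close Elkhorn (overflow 5)
  19÷3 = 6 each, +1 to first 1
Round 2: Dunmere=21 Hollowpine=11 Juniper=21 → close Dunmere (overflow 11)
  21÷2 = 10 each, +1 to first 1
Round 3: Hollowpine=22 Juniper=31 → close Juniper (overflow 19)
  31÷1 = 31 each, +1 to first 0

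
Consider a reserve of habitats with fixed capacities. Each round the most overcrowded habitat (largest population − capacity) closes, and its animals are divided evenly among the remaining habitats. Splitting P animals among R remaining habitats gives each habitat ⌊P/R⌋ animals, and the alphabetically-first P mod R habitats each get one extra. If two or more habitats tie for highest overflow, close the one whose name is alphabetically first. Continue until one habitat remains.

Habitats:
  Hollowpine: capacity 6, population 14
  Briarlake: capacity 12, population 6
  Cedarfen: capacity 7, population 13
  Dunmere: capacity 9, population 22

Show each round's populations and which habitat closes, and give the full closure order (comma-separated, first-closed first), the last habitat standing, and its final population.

Closure order: Dunmere, Hollowpine, Cedarfen
Last habitat: Briarlake with 55 animals

Round 1: Briarlake=6 Cedarfen=13 Dunmere=22 Hollowpine=14 → close Dunmere (overflow 13)
  22÷3 = 7 each, +1 to first 1
Round 2: Briarlake=14 Cedarfen=20 Hollowpine=21 → close Hollowpine (overflow 15)
  21÷2 = 10 each, +1 to first 1
Round 3: Briarlake=25 Cedarfen=30 → close Cedarfen (overflow 23)
  30÷1 = 30 each, +1 to first 0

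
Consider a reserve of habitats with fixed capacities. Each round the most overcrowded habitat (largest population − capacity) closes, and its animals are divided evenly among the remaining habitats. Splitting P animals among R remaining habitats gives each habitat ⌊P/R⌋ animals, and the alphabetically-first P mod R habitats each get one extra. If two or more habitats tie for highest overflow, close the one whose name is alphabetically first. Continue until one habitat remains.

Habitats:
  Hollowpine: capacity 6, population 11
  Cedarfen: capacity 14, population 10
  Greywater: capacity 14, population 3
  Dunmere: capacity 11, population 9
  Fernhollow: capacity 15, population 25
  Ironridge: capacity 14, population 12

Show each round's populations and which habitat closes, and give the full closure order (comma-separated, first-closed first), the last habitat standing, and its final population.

Round 1: Cedarfen=10 Dunmere=9 Fernhollow=25 Greywater=3 Hollowpine=11 Ironridge=12 → close Fernhollow (overflow 10)
  25÷5 = 5 each, +1 to first 0
Round 2: Cedarfen=15 Dunmere=14 Greywater=8 Hollowpine=16 Ironridge=17 → close Hollowpine (overflow 10)
  16÷4 = 4 each, +1 to first 0
Round 3: Cedarfen=19 Dunmere=18 Greywater=12 Ironridge=21 → close Dunmere (overflow 7)
  18÷3 = 6 each, +1 to first 0
Round 4: Cedarfen=25 Greywater=18 Ironridge=27 → close Ironridge (overflow 13)
  27÷2 = 13 each, +1 to first 1
Round 5: Cedarfen=39 Greywater=31 → close Cedarfen (overflow 25)
  39÷1 = 39 each, +1 to first 0

Closure order: Fernhollow, Hollowpine, Dunmere, Ironridge, Cedarfen
Last habitat: Greywater with 70 animals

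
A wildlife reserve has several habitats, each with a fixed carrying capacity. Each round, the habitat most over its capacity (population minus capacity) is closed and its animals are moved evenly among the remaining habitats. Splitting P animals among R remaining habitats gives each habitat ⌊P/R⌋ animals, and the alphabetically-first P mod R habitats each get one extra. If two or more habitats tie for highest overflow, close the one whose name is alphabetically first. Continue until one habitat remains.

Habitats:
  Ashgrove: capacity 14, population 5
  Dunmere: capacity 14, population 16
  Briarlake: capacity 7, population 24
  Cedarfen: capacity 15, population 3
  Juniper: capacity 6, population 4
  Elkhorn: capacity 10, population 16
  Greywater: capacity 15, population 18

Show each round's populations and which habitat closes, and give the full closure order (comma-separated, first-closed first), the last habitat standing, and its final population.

Round 1: Ashgrove=5 Briarlake=24 Cedarfen=3 Dunmere=16 Elkhorn=16 Greywater=18 Juniper=4 → close Briarlake (overflow 17)
  24÷6 = 4 each, +1 to first 0
Round 2: Ashgrove=9 Cedarfen=7 Dunmere=20 Elkhorn=20 Greywater=22 Juniper=8 → close Elkhorn (overflow 10)
  20÷5 = 4 each, +1 to first 0
Round 3: Ashgrove=13 Cedarfen=11 Dunmere=24 Greywater=26 Juniper=12 → close Greywater (overflow 11)
  26÷4 = 6 each, +1 to first 2
Round 4: Ashgrove=20 Cedarfen=18 Dunmere=30 Juniper=18 → close Dunmere (overflow 16)
  30÷3 = 10 each, +1 to first 0
Round 5: Ashgrove=30 Cedarfen=28 Juniper=28 → close Juniper (overflow 22)
  28÷2 = 14 each, +1 to first 0
Round 6: Ashgrove=44 Cedarfen=42 → close Ashgrove (overflow 30)
  44÷1 = 44 each, +1 to first 0

Closure order: Briarlake, Elkhorn, Greywater, Dunmere, Juniper, Ashgrove
Last habitat: Cedarfen with 86 animals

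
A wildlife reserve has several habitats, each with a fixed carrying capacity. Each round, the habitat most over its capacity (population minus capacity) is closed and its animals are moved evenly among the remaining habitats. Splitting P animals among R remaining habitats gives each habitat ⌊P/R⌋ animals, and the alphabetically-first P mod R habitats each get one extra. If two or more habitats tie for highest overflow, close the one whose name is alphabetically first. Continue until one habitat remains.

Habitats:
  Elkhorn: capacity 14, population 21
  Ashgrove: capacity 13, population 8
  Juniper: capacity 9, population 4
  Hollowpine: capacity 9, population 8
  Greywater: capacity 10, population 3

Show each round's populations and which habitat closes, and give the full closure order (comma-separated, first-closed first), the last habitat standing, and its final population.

Closure order: Elkhorn, Hollowpine, Ashgrove, Juniper
Last habitat: Greywater with 44 animals

Round 1: Ashgrove=8 Elkhorn=21 Greywater=3 Hollowpine=8 Juniper=4 → close Elkhorn (overflow 7)
  21÷4 = 5 each, +1 to first 1
Round 2: Ashgrove=14 Greywater=8 Hollowpine=13 Juniper=9 → close Hollowpine (overflow 4)
  13÷3 = 4 each, +1 to first 1
Round 3: Ashgrove=19 Greywater=12 Juniper=13 → close Ashgrove (overflow 6)
  19÷2 = 9 each, +1 to first 1
Round 4: Greywater=22 Juniper=22 → close Juniper (overflow 13)
  22÷1 = 22 each, +1 to first 0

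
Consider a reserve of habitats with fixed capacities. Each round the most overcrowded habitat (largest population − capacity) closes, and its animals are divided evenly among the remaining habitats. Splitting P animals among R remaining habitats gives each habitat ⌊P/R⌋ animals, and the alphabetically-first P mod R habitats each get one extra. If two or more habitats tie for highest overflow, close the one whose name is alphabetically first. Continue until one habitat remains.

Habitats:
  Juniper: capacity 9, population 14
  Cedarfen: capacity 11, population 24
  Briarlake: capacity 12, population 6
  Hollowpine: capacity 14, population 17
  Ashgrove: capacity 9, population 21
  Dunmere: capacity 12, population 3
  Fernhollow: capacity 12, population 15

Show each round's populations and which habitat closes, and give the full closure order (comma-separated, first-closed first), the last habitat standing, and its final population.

Closure order: Cedarfen, Ashgrove, Juniper, Fernhollow, Hollowpine, Briarlake
Last habitat: Dunmere with 100 animals

Round 1: Ashgrove=21 Briarlake=6 Cedarfen=24 Dunmere=3 Fernhollow=15 Hollowpine=17 Juniper=14 → close Cedarfen (overflow 13)
  24÷6 = 4 each, +1 to first 0
Round 2: Ashgrove=25 Briarlake=10 Dunmere=7 Fernhollow=19 Hollowpine=21 Juniper=18 → close Ashgrove (overflow 16)
  25÷5 = 5 each, +1 to first 0
Round 3: Briarlake=15 Dunmere=12 Fernhollow=24 Hollowpine=26 Juniper=23 → close Juniper (overflow 14)
  23÷4 = 5 each, +1 to first 3
Round 4: Briarlake=21 Dunmere=18 Fernhollow=30 Hollowpine=31 → close Fernhollow (overflow 18)
  30÷3 = 10 each, +1 to first 0
Round 5: Briarlake=31 Dunmere=28 Hollowpine=41 → close Hollowpine (overflow 27)
  41÷2 = 20 each, +1 to first 1
Round 6: Briarlake=52 Dunmere=48 → close Briarlake (overflow 40)
  52÷1 = 52 each, +1 to first 0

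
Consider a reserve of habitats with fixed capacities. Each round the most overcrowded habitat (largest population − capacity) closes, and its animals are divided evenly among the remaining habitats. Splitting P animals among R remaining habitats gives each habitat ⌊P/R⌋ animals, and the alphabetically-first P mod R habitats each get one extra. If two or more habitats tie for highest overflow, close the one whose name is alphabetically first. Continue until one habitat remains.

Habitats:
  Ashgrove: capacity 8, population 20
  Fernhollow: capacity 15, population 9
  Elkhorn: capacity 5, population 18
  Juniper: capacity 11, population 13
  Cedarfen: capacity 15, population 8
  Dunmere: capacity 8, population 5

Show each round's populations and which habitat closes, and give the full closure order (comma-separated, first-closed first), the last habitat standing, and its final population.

Closure order: Elkhorn, Ashgrove, Juniper, Dunmere, Cedarfen
Last habitat: Fernhollow with 73 animals

Round 1: Ashgrove=20 Cedarfen=8 Dunmere=5 Elkhorn=18 Fernhollow=9 Juniper=13 → close Elkhorn (overflow 13)
  18÷5 = 3 each, +1 to first 3
Round 2: Ashgrove=24 Cedarfen=12 Dunmere=9 Fernhollow=12 Juniper=16 → close Ashgrove (overflow 16)
  24÷4 = 6 each, +1 to first 0
Round 3: Cedarfen=18 Dunmere=15 Fernhollow=18 Juniper=22 → close Juniper (overflow 11)
  22÷3 = 7 each, +1 to first 1
Round 4: Cedarfen=26 Dunmere=22 Fernhollow=25 → close Dunmere (overflow 14)
  22÷2 = 11 each, +1 to first 0
Round 5: Cedarfen=37 Fernhollow=36 → close Cedarfen (overflow 22)
  37÷1 = 37 each, +1 to first 0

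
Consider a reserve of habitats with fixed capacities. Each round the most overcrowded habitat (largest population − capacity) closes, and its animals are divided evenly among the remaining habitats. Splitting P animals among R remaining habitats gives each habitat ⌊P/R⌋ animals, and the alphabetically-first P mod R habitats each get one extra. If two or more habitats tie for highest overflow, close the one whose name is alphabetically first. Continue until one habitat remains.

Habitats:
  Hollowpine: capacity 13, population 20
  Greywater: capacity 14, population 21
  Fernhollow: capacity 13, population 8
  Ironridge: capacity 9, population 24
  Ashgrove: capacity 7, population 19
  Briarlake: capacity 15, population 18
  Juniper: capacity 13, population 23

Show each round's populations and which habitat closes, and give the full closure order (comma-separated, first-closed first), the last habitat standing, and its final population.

Closure order: Ironridge, Ashgrove, Juniper, Greywater, Hollowpine, Briarlake
Last habitat: Fernhollow with 133 animals

Round 1: Ashgrove=19 Briarlake=18 Fernhollow=8 Greywater=21 Hollowpine=20 Ironridge=24 Juniper=23 → close Ironridge (overflow 15)
  24÷6 = 4 each, +1 to first 0
Round 2: Ashgrove=23 Briarlake=22 Fernhollow=12 Greywater=25 Hollowpine=24 Juniper=27 → close Ashgrove (overflow 16)
  23÷5 = 4 each, +1 to first 3
Round 3: Briarlake=27 Fernhollow=17 Greywater=30 Hollowpine=28 Juniper=31 → close Juniper (overflow 18)
  31÷4 = 7 each, +1 to first 3
Round 4: Briarlake=35 Fernhollow=25 Greywater=38 Hollowpine=35 → close Greywater (overflow 24)
  38÷3 = 12 each, +1 to first 2
Round 5: Briarlake=48 Fernhollow=38 Hollowpine=47 → close Hollowpine (overflow 34)
  47÷2 = 23 each, +1 to first 1
Round 6: Briarlake=72 Fernhollow=61 → close Briarlake (overflow 57)
  72÷1 = 72 each, +1 to first 0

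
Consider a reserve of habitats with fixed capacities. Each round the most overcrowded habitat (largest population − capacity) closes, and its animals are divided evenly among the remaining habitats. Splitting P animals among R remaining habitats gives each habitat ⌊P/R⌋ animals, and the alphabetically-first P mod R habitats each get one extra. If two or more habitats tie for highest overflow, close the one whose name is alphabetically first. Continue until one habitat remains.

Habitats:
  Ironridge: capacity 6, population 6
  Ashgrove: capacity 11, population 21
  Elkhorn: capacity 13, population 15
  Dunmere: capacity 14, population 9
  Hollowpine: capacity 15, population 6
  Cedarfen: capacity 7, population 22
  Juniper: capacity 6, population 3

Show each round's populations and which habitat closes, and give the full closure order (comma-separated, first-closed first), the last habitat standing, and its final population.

Round 1: Ashgrove=21 Cedarfen=22 Dunmere=9 Elkhorn=15 Hollowpine=6 Ironridge=6 Juniper=3 → close Cedarfen (overflow 15)
  22÷6 = 3 each, +1 to first 4
Round 2: Ashgrove=25 Dunmere=13 Elkhorn=19 Hollowpine=10 Ironridge=9 Juniper=6 → close Ashgrove (overflow 14)
  25÷5 = 5 each, +1 to first 0
Round 3: Dunmere=18 Elkhorn=24 Hollowpine=15 Ironridge=14 Juniper=11 → close Elkhorn (overflow 11)
  24÷4 = 6 each, +1 to first 0
Round 4: Dunmere=24 Hollowpine=21 Ironridge=20 Juniper=17 → close Ironridge (overflow 14)
  20÷3 = 6 each, +1 to first 2
Round 5: Dunmere=31 Hollowpine=28 Juniper=23 → close Dunmere (overflow 17)
  31÷2 = 15 each, +1 to first 1
Round 6: Hollowpine=44 Juniper=38 → close Juniper (overflow 32)
  38÷1 = 38 each, +1 to first 0

Closure order: Cedarfen, Ashgrove, Elkhorn, Ironridge, Dunmere, Juniper
Last habitat: Hollowpine with 82 animals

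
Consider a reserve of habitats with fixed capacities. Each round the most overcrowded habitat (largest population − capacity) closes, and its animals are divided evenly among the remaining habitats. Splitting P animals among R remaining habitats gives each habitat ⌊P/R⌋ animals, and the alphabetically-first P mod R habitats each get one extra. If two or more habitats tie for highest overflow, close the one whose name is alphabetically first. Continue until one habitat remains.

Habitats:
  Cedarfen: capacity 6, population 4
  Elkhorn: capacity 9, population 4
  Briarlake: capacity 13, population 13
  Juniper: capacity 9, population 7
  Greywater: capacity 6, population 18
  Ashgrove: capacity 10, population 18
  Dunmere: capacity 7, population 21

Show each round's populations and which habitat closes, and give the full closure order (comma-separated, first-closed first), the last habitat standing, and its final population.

Round 1: Ashgrove=18 Briarlake=13 Cedarfen=4 Dunmere=21 Elkhorn=4 Greywater=18 Juniper=7 → close Dunmere (overflow 14)
  21÷6 = 3 each, +1 to first 3
Round 2: Ashgrove=22 Briarlake=17 Cedarfen=8 Elkhorn=7 Greywater=21 Juniper=10 → close Greywater (overflow 15)
  21÷5 = 4 each, +1 to first 1
Round 3: Ashgrove=27 Briarlake=21 Cedarfen=12 Elkhorn=11 Juniper=14 → close Ashgrove (overflow 17)
  27÷4 = 6 each, +1 to first 3
Round 4: Briarlake=28 Cedarfen=19 Elkhorn=18 Juniper=20 → close Briarlake (overflow 15)
  28÷3 = 9 each, +1 to first 1
Round 5: Cedarfen=29 Elkhorn=27 Juniper=29 → close Cedarfen (overflow 23)
  29÷2 = 14 each, +1 to first 1
Round 6: Elkhorn=42 Juniper=43 → close Juniper (overflow 34)
  43÷1 = 43 each, +1 to first 0

Closure order: Dunmere, Greywater, Ashgrove, Briarlake, Cedarfen, Juniper
Last habitat: Elkhorn with 85 animals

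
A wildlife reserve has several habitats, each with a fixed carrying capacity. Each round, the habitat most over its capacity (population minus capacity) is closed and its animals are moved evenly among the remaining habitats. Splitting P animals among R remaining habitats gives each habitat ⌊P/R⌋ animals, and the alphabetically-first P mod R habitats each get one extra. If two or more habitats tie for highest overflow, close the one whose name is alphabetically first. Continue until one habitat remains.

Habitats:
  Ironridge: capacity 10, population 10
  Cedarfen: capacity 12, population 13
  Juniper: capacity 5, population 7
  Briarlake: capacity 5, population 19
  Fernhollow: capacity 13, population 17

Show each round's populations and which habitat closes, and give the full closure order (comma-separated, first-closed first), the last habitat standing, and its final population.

Closure order: Briarlake, Fernhollow, Cedarfen, Juniper
Last habitat: Ironridge with 66 animals

Round 1: Briarlake=19 Cedarfen=13 Fernhollow=17 Ironridge=10 Juniper=7 → close Briarlake (overflow 14)
  19÷4 = 4 each, +1 to first 3
Round 2: Cedarfen=18 Fernhollow=22 Ironridge=15 Juniper=11 → close Fernhollow (overflow 9)
  22÷3 = 7 each, +1 to first 1
Round 3: Cedarfen=26 Ironridge=22 Juniper=18 → close Cedarfen (overflow 14)
  26÷2 = 13 each, +1 to first 0
Round 4: Ironridge=35 Juniper=31 → close Juniper (overflow 26)
  31÷1 = 31 each, +1 to first 0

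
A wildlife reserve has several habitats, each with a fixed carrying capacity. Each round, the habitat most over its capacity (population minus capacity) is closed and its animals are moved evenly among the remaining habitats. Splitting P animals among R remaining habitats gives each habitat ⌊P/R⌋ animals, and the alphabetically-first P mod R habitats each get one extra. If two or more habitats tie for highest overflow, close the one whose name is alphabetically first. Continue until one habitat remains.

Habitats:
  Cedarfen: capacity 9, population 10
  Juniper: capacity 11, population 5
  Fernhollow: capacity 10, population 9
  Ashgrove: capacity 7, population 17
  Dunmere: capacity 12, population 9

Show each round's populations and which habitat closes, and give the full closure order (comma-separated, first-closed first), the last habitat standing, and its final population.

Closure order: Ashgrove, Cedarfen, Fernhollow, Dunmere
Last habitat: Juniper with 50 animals

Round 1: Ashgrove=17 Cedarfen=10 Dunmere=9 Fernhollow=9 Juniper=5 → close Ashgrove (overflow 10)
  17÷4 = 4 each, +1 to first 1
Round 2: Cedarfen=15 Dunmere=13 Fernhollow=13 Juniper=9 → close Cedarfen (overflow 6)
  15÷3 = 5 each, +1 to first 0
Round 3: Dunmere=18 Fernhollow=18 Juniper=14 → close Fernhollow (overflow 8)
  18÷2 = 9 each, +1 to first 0
Round 4: Dunmere=27 Juniper=23 → close Dunmere (overflow 15)
  27÷1 = 27 each, +1 to first 0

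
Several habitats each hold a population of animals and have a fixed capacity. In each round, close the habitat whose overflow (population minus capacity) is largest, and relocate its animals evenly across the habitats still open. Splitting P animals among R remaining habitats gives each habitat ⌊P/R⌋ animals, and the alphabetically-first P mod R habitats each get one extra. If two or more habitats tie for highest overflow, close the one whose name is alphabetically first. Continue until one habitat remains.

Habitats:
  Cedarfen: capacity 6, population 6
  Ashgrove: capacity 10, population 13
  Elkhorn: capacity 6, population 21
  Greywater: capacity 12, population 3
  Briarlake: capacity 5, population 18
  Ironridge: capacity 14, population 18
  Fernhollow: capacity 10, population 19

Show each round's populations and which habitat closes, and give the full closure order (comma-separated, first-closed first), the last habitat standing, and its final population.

Closure order: Elkhorn, Briarlake, Fernhollow, Ashgrove, Cedarfen, Ironridge
Last habitat: Greywater with 98 animals

Round 1: Ashgrove=13 Briarlake=18 Cedarfen=6 Elkhorn=21 Fernhollow=19 Greywater=3 Ironridge=18 → close Elkhorn (overflow 15)
  21÷6 = 3 each, +1 to first 3
Round 2: Ashgrove=17 Briarlake=22 Cedarfen=10 Fernhollow=22 Greywater=6 Ironridge=21 → close Briarlake (overflow 17)
  22÷5 = 4 each, +1 to first 2
Round 3: Ashgrove=22 Cedarfen=15 Fernhollow=26 Greywater=10 Ironridge=25 → close Fernhollow (overflow 16)
  26÷4 = 6 each, +1 to first 2
Round 4: Ashgrove=29 Cedarfen=22 Greywater=16 Ironridge=31 → close Ashgrove (overflow 19)
  29÷3 = 9 each, +1 to first 2
Round 5: Cedarfen=32 Greywater=26 Ironridge=40 → close Cedarfen (overflow 26)
  32÷2 = 16 each, +1 to first 0
Round 6: Greywater=42 Ironridge=56 → close Ironridge (overflow 42)
  56÷1 = 56 each, +1 to first 0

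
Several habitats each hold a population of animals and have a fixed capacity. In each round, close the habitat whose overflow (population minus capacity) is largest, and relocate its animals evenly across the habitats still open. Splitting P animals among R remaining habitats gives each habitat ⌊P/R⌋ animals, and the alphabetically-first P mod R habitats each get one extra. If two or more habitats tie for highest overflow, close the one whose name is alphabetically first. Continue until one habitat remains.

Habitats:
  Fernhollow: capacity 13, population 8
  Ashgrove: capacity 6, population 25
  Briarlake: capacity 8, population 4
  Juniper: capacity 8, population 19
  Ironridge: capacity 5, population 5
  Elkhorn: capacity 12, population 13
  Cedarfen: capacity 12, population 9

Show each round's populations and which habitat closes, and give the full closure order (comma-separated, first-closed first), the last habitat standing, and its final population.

Round 1: Ashgrove=25 Briarlake=4 Cedarfen=9 Elkhorn=13 Fernhollow=8 Ironridge=5 Juniper=19 → close Ashgrove (overflow 19)
  25÷6 = 4 each, +1 to first 1
Round 2: Briarlake=9 Cedarfen=13 Elkhorn=17 Fernhollow=12 Ironridge=9 Juniper=23 → close Juniper (overflow 15)
  23÷5 = 4 each, +1 to first 3
Round 3: Briarlake=14 Cedarfen=18 Elkhorn=22 Fernhollow=16 Ironridge=13 → close Elkhorn (overflow 10)
  22÷4 = 5 each, +1 to first 2
Round 4: Briarlake=20 Cedarfen=24 Fernhollow=21 Ironridge=18 → close Ironridge (overflow 13)
  18÷3 = 6 each, +1 to first 0
Round 5: Briarlake=26 Cedarfen=30 Fernhollow=27 → close Briarlake (overflow 18)
  26÷2 = 13 each, +1 to first 0
Round 6: Cedarfen=43 Fernhollow=40 → close Cedarfen (overflow 31)
  43÷1 = 43 each, +1 to first 0

Closure order: Ashgrove, Juniper, Elkhorn, Ironridge, Briarlake, Cedarfen
Last habitat: Fernhollow with 83 animals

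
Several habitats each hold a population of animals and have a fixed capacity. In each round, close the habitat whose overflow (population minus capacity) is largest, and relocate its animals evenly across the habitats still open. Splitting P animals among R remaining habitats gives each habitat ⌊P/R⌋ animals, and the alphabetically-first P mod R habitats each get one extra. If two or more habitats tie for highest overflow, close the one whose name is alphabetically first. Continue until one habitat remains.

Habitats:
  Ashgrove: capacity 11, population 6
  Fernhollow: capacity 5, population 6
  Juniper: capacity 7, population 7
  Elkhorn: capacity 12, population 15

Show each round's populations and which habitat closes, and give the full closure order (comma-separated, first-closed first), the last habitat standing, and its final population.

Closure order: Elkhorn, Fernhollow, Juniper
Last habitat: Ashgrove with 34 animals

Round 1: Ashgrove=6 Elkhorn=15 Fernhollow=6 Juniper=7 → close Elkhorn (overflow 3)
  15÷3 = 5 each, +1 to first 0
Round 2: Ashgrove=11 Fernhollow=11 Juniper=12 → close Fernhollow (overflow 6)
  11÷2 = 5 each, +1 to first 1
Round 3: Ashgrove=17 Juniper=17 → close Juniper (overflow 10)
  17÷1 = 17 each, +1 to first 0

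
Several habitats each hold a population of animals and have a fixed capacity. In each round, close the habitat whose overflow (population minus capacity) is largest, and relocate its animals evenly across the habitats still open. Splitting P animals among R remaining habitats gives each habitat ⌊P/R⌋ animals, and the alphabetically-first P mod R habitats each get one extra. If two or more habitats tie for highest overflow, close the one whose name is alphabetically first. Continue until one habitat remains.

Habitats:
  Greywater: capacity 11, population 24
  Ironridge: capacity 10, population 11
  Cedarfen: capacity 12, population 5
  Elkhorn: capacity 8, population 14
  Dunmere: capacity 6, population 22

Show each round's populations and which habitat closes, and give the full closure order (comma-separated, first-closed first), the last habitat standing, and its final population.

Closure order: Dunmere, Greywater, Elkhorn, Ironridge
Last habitat: Cedarfen with 76 animals

Round 1: Cedarfen=5 Dunmere=22 Elkhorn=14 Greywater=24 Ironridge=11 → close Dunmere (overflow 16)
  22÷4 = 5 each, +1 to first 2
Round 2: Cedarfen=11 Elkhorn=20 Greywater=29 Ironridge=16 → close Greywater (overflow 18)
  29÷3 = 9 each, +1 to first 2
Round 3: Cedarfen=21 Elkhorn=30 Ironridge=25 → close Elkhorn (overflow 22)
  30÷2 = 15 each, +1 to first 0
Round 4: Cedarfen=36 Ironridge=40 → close Ironridge (overflow 30)
  40÷1 = 40 each, +1 to first 0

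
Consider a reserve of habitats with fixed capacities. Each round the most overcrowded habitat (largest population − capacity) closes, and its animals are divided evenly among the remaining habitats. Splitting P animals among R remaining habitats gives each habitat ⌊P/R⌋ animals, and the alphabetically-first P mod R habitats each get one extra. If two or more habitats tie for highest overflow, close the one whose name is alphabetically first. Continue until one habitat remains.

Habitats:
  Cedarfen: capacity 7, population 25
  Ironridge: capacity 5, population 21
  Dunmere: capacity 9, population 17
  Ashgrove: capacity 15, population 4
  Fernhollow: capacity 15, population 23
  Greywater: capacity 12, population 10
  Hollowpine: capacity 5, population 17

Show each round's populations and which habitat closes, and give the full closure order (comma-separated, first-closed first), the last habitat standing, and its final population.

Closure order: Cedarfen, Ironridge, Hollowpine, Dunmere, Fernhollow, Greywater
Last habitat: Ashgrove with 117 animals

Round 1: Ashgrove=4 Cedarfen=25 Dunmere=17 Fernhollow=23 Greywater=10 Hollowpine=17 Ironridge=21 → close Cedarfen (overflow 18)
  25÷6 = 4 each, +1 to first 1
Round 2: Ashgrove=9 Dunmere=21 Fernhollow=27 Greywater=14 Hollowpine=21 Ironridge=25 → close Ironridge (overflow 20)
  25÷5 = 5 each, +1 to first 0
Round 3: Ashgrove=14 Dunmere=26 Fernhollow=32 Greywater=19 Hollowpine=26 → close Hollowpine (overflow 21)
  26÷4 = 6 each, +1 to first 2
Round 4: Ashgrove=21 Dunmere=33 Fernhollow=38 Greywater=25 → close Dunmere (overflow 24)
  33÷3 = 11 each, +1 to first 0
Round 5: Ashgrove=32 Fernhollow=49 Greywater=36 → close Fernhollow (overflow 34)
  49÷2 = 24 each, +1 to first 1
Round 6: Ashgrove=57 Greywater=60 → close Greywater (overflow 48)
  60÷1 = 60 each, +1 to first 0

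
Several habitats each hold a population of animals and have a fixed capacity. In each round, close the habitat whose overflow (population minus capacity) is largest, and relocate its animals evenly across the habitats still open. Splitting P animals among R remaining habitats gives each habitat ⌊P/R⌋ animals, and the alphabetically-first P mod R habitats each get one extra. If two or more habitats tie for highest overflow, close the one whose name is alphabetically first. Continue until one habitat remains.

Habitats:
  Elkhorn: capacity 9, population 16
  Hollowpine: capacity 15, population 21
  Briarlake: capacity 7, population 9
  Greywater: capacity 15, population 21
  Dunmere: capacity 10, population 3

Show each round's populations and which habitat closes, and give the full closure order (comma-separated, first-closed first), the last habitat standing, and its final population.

Closure order: Elkhorn, Greywater, Hollowpine, Briarlake
Last habitat: Dunmere with 70 animals

Round 1: Briarlake=9 Dunmere=3 Elkhorn=16 Greywater=21 Hollowpine=21 → close Elkhorn (overflow 7)
  16÷4 = 4 each, +1 to first 0
Round 2: Briarlake=13 Dunmere=7 Greywater=25 Hollowpine=25 → close Greywater (overflow 10)
  25÷3 = 8 each, +1 to first 1
Round 3: Briarlake=22 Dunmere=15 Hollowpine=33 → close Hollowpine (overflow 18)
  33÷2 = 16 each, +1 to first 1
Round 4: Briarlake=39 Dunmere=31 → close Briarlake (overflow 32)
  39÷1 = 39 each, +1 to first 0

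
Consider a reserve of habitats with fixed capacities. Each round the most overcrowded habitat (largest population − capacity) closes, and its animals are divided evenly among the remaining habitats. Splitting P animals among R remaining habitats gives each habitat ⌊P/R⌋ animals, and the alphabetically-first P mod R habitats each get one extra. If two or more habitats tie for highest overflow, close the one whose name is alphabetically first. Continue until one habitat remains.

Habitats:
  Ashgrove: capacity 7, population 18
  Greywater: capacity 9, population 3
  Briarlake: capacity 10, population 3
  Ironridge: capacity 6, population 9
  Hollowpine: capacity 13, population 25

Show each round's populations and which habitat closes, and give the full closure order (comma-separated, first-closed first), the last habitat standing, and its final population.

Closure order: Hollowpine, Ashgrove, Ironridge, Briarlake
Last habitat: Greywater with 58 animals

Round 1: Ashgrove=18 Briarlake=3 Greywater=3 Hollowpine=25 Ironridge=9 → close Hollowpine (overflow 12)
  25÷4 = 6 each, +1 to first 1
Round 2: Ashgrove=25 Briarlake=9 Greywater=9 Ironridge=15 → close Ashgrove (overflow 18)
  25÷3 = 8 each, +1 to first 1
Round 3: Briarlake=18 Greywater=17 Ironridge=23 → close Ironridge (overflow 17)
  23÷2 = 11 each, +1 to first 1
Round 4: Briarlake=30 Greywater=28 → close Briarlake (overflow 20)
  30÷1 = 30 each, +1 to first 0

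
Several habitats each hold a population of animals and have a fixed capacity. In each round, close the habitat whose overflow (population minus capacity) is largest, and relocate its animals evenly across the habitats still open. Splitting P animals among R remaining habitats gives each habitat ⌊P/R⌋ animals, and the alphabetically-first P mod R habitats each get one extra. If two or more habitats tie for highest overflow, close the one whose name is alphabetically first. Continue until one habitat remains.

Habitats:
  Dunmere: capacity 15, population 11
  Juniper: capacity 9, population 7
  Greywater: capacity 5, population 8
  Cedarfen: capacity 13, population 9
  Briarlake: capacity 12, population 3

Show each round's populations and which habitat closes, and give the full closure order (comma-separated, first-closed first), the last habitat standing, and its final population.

Round 1: Briarlake=3 Cedarfen=9 Dunmere=11 Greywater=8 Juniper=7 → close Greywater (overflow 3)
  8÷4 = 2 each, +1 to first 0
Round 2: Briarlake=5 Cedarfen=11 Dunmere=13 Juniper=9 → close Juniper (overflow 0)
  9÷3 = 3 each, +1 to first 0
Round 3: Briarlake=8 Cedarfen=14 Dunmere=16 → close Cedarfen (overflow 1)
  14÷2 = 7 each, +1 to first 0
Round 4: Briarlake=15 Dunmere=23 → close Dunmere (overflow 8)
  23÷1 = 23 each, +1 to first 0

Closure order: Greywater, Juniper, Cedarfen, Dunmere
Last habitat: Briarlake with 38 animals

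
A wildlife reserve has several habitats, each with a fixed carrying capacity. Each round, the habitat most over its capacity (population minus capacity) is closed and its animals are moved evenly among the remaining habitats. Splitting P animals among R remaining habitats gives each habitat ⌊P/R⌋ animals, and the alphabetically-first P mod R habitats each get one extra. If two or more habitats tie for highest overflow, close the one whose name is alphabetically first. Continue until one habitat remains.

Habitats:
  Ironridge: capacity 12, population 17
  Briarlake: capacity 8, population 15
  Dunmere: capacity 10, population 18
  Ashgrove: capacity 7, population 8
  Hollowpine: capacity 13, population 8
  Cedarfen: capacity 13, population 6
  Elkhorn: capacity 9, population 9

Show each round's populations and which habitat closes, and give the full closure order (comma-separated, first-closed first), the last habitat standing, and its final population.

Round 1: Ashgrove=8 Briarlake=15 Cedarfen=6 Dunmere=18 Elkhorn=9 Hollowpine=8 Ironridge=17 → close Dunmere (overflow 8)
  18÷6 = 3 each, +1 to first 0
Round 2: Ashgrove=11 Briarlake=18 Cedarfen=9 Elkhorn=12 Hollowpine=11 Ironridge=20 → close Briarlake (overflow 10)
  18÷5 = 3 each, +1 to first 3
Round 3: Ashgrove=15 Cedarfen=13 Elkhorn=16 Hollowpine=14 Ironridge=23 → close Ironridge (overflow 11)
  23÷4 = 5 each, +1 to first 3
Round 4: Ashgrove=21 Cedarfen=19 Elkhorn=22 Hollowpine=19 → close Ashgrove (overflow 14)
  21÷3 = 7 each, +1 to first 0
Round 5: Cedarfen=26 Elkhorn=29 Hollowpine=26 → close Elkhorn (overflow 20)
  29÷2 = 14 each, +1 to first 1
Round 6: Cedarfen=41 Hollowpine=40 → close Cedarfen (overflow 28)
  41÷1 = 41 each, +1 to first 0

Closure order: Dunmere, Briarlake, Ironridge, Ashgrove, Elkhorn, Cedarfen
Last habitat: Hollowpine with 81 animals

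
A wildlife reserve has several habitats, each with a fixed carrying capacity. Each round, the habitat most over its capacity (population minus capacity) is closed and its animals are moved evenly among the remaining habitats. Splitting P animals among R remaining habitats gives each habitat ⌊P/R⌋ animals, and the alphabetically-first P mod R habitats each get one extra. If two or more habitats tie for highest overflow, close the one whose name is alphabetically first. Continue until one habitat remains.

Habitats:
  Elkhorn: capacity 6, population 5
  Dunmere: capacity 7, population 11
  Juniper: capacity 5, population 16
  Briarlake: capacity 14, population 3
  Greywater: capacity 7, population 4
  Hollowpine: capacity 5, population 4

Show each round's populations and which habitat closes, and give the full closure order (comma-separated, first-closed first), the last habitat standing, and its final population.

Round 1: Briarlake=3 Dunmere=11 Elkhorn=5 Greywater=4 Hollowpine=4 Juniper=16 → close Juniper (overflow 11)
  16÷5 = 3 each, +1 to first 1
Round 2: Briarlake=7 Dunmere=14 Elkhorn=8 Greywater=7 Hollowpine=7 → close Dunmere (overflow 7)
  14÷4 = 3 each, +1 to first 2
Round 3: Briarlake=11 Elkhorn=12 Greywater=10 Hollowpine=10 → close Elkhorn (overflow 6)
  12÷3 = 4 each, +1 to first 0
Round 4: Briarlake=15 Greywater=14 Hollowpine=14 → close Hollowpine (overflow 9)
  14÷2 = 7 each, +1 to first 0
Round 5: Briarlake=22 Greywater=21 → close Greywater (overflow 14)
  21÷1 = 21 each, +1 to first 0

Closure order: Juniper, Dunmere, Elkhorn, Hollowpine, Greywater
Last habitat: Briarlake with 43 animals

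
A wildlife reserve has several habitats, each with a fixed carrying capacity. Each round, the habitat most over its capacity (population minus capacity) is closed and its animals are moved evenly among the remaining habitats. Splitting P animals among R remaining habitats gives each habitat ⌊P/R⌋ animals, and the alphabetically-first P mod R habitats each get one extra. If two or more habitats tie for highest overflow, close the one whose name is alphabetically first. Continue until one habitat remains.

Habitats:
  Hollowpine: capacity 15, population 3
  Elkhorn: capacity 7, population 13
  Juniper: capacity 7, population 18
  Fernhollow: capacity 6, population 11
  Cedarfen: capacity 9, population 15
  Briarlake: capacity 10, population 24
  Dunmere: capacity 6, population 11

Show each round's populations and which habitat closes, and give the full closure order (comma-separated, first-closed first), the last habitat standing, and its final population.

Closure order: Briarlake, Juniper, Cedarfen, Dunmere, Elkhorn, Fernhollow
Last habitat: Hollowpine with 95 animals

Round 1: Briarlake=24 Cedarfen=15 Dunmere=11 Elkhorn=13 Fernhollow=11 Hollowpine=3 Juniper=18 → close Briarlake (overflow 14)
  24÷6 = 4 each, +1 to first 0
Round 2: Cedarfen=19 Dunmere=15 Elkhorn=17 Fernhollow=15 Hollowpine=7 Juniper=22 → close Juniper (overflow 15)
  22÷5 = 4 each, +1 to first 2
Round 3: Cedarfen=24 Dunmere=20 Elkhorn=21 Fernhollow=19 Hollowpine=11 → close Cedarfen (overflow 15)
  24÷4 = 6 each, +1 to first 0
Round 4: Dunmere=26 Elkhorn=27 Fernhollow=25 Hollowpine=17 → close Dunmere (overflow 20)
  26÷3 = 8 each, +1 to first 2
Round 5: Elkhorn=36 Fernhollow=34 Hollowpine=25 → close Elkhorn (overflow 29)
  36÷2 = 18 each, +1 to first 0
Round 6: Fernhollow=52 Hollowpine=43 → close Fernhollow (overflow 46)
  52÷1 = 52 each, +1 to first 0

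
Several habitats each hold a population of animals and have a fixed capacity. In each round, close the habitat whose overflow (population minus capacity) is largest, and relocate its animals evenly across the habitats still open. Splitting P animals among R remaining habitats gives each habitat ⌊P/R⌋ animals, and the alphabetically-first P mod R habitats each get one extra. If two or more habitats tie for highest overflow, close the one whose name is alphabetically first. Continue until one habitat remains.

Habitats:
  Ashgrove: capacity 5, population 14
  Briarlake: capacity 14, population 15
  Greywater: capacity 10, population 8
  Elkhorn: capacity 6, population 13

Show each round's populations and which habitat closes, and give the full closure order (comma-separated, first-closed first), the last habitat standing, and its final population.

Closure order: Ashgrove, Elkhorn, Briarlake
Last habitat: Greywater with 50 animals

Round 1: Ashgrove=14 Briarlake=15 Elkhorn=13 Greywater=8 → close Ashgrove (overflow 9)
  14÷3 = 4 each, +1 to first 2
Round 2: Briarlake=20 Elkhorn=18 Greywater=12 → close Elkhorn (overflow 12)
  18÷2 = 9 each, +1 to first 0
Round 3: Briarlake=29 Greywater=21 → close Briarlake (overflow 15)
  29÷1 = 29 each, +1 to first 0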